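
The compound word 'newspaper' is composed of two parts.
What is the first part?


Split 'newspaper' into 'news' + 'paper'. The first part is 'news'.

news


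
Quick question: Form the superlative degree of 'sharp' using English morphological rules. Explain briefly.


Apply superlative formation (add -est): 'sharp' -> 'sharpest'.

sharpest


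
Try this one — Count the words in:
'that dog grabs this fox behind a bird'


Split into words: that | dog | grabs | this | fox | behind | a | bird = 8 words.

8


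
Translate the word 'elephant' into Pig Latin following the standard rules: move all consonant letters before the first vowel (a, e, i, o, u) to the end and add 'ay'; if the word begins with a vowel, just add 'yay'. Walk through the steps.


'elephant' starts with a vowel, so add 'yay': 'elephantyay'.

elephantyay


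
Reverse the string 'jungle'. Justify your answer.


Reverse 'jungle' character by character: 'elgnuj'.

elgnuj


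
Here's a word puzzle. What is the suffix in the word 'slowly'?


The word 'slowly' = 'slow' (root) + '-ly' (suffix). The suffix is '-ly'.

ly


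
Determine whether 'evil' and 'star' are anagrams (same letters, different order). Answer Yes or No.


Sorted letters of 'evil': 'eilv'
Sorted letters of 'star': 'arst'
They do not match.

No


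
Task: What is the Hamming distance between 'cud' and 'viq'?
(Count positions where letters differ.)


Alignment:
Position 1: 'c' vs 'v' = DIFFER
Position 2: 'u' vs 'i' = DIFFER
Position 3: 'd' vs 'q' = DIFFER
Total differences: 3

3


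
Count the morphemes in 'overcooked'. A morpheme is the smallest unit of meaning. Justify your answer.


Decomposition: over- (prefix) + cook (root) + -ed (suffix) = 3 morpheme(s)

3 morphemes


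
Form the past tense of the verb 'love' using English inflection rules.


Apply rule: Add -d (word ends in -e). 'love' becomes 'loved'.

loved


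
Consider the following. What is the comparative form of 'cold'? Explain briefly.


Apply comparative formation (add -er): 'cold' -> 'colder'.

colder


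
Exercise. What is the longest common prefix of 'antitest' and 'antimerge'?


Compare from the start: 4 characters match: 'anti'. Mismatch at position 5: 't' vs 'm'.

anti


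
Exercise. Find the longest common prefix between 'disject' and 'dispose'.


Compare from the start: 3 characters match: 'dis'. Mismatch at position 4: 'j' vs 'p'.

dis


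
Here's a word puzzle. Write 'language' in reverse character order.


Reverse 'language' character by character: 'egaugnal'.

egaugnal


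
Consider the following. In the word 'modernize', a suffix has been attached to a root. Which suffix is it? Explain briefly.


The word 'modernize' = 'modern' (root) + '-ize' (suffix). The suffix is '-ize'.

ize


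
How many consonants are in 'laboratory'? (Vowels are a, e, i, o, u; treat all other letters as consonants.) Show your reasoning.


Consonants in 'laboratory': l, b, r, t, r, y = 6 consonants.

6


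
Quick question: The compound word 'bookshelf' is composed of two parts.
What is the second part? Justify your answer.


Split 'bookshelf' into 'book' + 'shelf'. The second part is 'shelf'.

shelf


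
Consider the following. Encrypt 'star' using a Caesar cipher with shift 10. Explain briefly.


Shift each letter by 10: s -> c, t -> d, a -> k, r -> b. Result: 'cdkb'.

cdkb


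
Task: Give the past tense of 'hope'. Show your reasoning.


Apply rule: Add -d (word ends in -e). 'hope' becomes 'hoped'.

hoped


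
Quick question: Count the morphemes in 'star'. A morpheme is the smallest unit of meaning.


Decomposition: star (free morpheme) = 1 morpheme(s)

1 morphemes


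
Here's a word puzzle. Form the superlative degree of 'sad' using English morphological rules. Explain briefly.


Apply superlative formation (double final consonant, add -est): 'sad' -> 'saddest'.

saddest


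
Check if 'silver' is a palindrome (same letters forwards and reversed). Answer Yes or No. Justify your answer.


Forward: 'silver'
Reversed: 'revlis'
They differ.

No


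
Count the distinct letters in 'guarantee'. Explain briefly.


Unique letters in 'guarantee': {a, e, g, n, r, t, u} = 7 distinct letters.

7


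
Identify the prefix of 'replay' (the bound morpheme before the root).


The word 'replay' = 're' (prefix) + 'play' (root). The prefix is 're'.

re


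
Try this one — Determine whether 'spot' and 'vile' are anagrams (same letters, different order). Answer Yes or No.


Sorted letters of 'spot': 'opst'
Sorted letters of 'vile': 'eilv'
They do not match.

No


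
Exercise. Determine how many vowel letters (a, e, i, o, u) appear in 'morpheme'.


Vowels in 'morpheme': o, e, e = 3 vowels.

3


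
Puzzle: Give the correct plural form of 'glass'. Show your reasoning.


Apply rule: Add -es (sibilant/fricative ending). 'glass' becomes 'glasses'.

glasses


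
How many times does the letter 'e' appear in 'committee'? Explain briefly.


Letter 'e' in 'committee': found at position(s) 8, 9 = 2 occurrence(s).

2


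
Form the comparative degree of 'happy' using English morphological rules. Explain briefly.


Apply comparative formation (consonant + y: change y to i, add -er): 'happy' -> 'happier'.

happier


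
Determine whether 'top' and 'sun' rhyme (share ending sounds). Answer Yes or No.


Rime (stressed vowel + following sounds) of 'top': -op = /ɒp/
Rime of 'sun': -un = /ʌn/
/ɒp/ and /ʌn/ are different ending sounds, so the words do not rhyme.

No


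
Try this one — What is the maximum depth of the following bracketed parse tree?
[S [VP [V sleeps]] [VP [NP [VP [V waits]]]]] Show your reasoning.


Count bracket nesting levels:
'[' at pos 0: depth = 1
'[' at pos 3: depth = 2
'[' at pos 7: depth = 3
'[' at pos 19: depth = 2
'[' at pos 23: depth = 3
'[' at pos 27: depth = 4
'[' at pos 31: depth = 5
Maximum depth reached: 5

5


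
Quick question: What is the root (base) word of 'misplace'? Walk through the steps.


Remove prefix 'mis' from 'misplace' to get root 'place'.

place


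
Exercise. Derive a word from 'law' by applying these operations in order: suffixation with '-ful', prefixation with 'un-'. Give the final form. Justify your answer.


Step 1: Add suffix '-ful' to 'law' = 'lawful'
Step 2: Add prefix 'un-' to 'lawful' = 'unlawful'

unlawful


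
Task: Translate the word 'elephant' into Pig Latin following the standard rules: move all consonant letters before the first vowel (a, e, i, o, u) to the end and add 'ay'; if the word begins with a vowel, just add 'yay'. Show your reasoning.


'elephant' starts with a vowel, so add 'yay': 'elephantyay'.

elephantyay


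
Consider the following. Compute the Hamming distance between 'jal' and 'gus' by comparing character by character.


Alignment:
Position 1: 'j' vs 'g' = DIFFER
Position 2: 'a' vs 'u' = DIFFER
Position 3: 'l' vs 's' = DIFFER
Total differences: 3

3


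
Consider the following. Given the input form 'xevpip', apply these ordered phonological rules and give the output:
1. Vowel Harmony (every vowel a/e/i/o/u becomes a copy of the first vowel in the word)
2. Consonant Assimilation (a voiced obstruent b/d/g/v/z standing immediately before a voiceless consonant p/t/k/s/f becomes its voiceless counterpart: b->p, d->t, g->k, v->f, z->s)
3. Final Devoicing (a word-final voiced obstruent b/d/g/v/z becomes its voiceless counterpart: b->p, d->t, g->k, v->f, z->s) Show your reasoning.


Starting form: 'xevpip'
Rule 1: Vowel Harmony: all vowels become 'e' (matching first vowel). 'xevpip' -> 'xevpep'
Rule 2: Consonant Assimilation: voiced obstruent before voiceless consonant becomes voiceless ('vp' -> 'fp'). 'xevpep' -> 'xefpep'
Rule 3: Final Devoicing: final consonant 'p' is not one of the voiced obstruents b/d/g/v/z. No change.
Final form: 'xefpep'

xefpep


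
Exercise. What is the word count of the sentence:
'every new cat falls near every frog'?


Split into words: every | new | cat | falls | near | every | frog = 7 words.

7


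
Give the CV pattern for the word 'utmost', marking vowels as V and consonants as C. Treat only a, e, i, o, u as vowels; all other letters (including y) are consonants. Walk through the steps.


Letter mapping: u = V, t = C, m = C, o = V, s = C, t = C.

VCCVCC


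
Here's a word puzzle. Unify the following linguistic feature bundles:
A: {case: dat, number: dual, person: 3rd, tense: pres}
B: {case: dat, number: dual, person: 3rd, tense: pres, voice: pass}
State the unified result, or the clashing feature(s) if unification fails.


Compare features:
case: A=dat vs B=dat -> unified: dat
number: A=dual vs B=dual -> unified: dual
person: A=3rd vs B=3rd -> unified: 3rd
tense: A=pres vs B=pres -> unified: pres
voice: A=_ vs B=pass -> unified: pass
No clashes found.

Unified: {case: dat, number: dual, person: 3rd, tense: pres, voice: pass}


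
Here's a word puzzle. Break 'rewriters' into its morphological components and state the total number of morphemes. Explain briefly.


Step 1: Identify prefix: 're' (meaning: again)
Step 2: Identify root: 'write'
Step 3: Identify suffix(es): 'er, s'
Decomposition: re- (prefix: again) + write (root) + -er (suffix: one who) + -s (plural)
Total morphemes: 4

4 morphemes (re- (prefix: again) + write (root) + -er (suffix: one who) + -s (plural))


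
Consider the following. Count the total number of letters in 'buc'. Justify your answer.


Spell out 'buc' and number each letter: b(1), u(2), c(3). Total: 3 letters.

3


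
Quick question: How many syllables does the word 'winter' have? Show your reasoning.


Break 'winter' into syllables: win-ter -> win | ter = 2 syllables

2 syllables


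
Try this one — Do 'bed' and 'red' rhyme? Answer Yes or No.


Rime (stressed vowel + following sounds) of 'bed': -ed = /ɛd/
Rime of 'red': -ed = /ɛd/
/ɛd/ and /ɛd/ are the same ending sound, so the words rhyme.

Yes


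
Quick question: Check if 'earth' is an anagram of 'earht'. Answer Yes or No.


Sorted letters of 'earth': 'aehrt'
Sorted letters of 'earht': 'aehrt'
They match.

Yes


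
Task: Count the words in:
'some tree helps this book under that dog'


Split into words: some | tree | helps | this | book | under | that | dog = 8 words.

8


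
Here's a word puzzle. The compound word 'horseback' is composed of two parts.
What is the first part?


Split 'horseback' into 'horse' + 'back'. The first part is 'horse'.

horse


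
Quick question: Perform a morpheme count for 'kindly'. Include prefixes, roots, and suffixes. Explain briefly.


Decomposition: kind (root) + -ly (suffix) = 2 morpheme(s)

2 morphemes


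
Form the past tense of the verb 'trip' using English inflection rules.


Apply rule: Double final consonant and add -ed. 'trip' becomes 'tripped'.

tripped


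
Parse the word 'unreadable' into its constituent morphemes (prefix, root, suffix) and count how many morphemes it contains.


Step 1: Identify prefix: 'un' (meaning: not/reverse)
Step 2: Identify root: 'read'
Step 3: Identify suffix(es): 'able'
Decomposition: un- (prefix: not/reverse) + read (root) + -able (suffix: capable of)
Total morphemes: 3

3 morphemes (un- (prefix: not/reverse) + read (root) + -able (suffix: capable of))


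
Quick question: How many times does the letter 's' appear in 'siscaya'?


Letter 's' in 'siscaya': found at position(s) 1, 3 = 2 occurrence(s).

2


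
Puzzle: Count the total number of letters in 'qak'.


Spell out 'qak' and number each letter: q(1), a(2), k(3). Total: 3 letters.

3


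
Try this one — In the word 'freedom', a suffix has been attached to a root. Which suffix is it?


The word 'freedom' = 'free' (root) + '-dom' (suffix). The suffix is '-dom'.

dom


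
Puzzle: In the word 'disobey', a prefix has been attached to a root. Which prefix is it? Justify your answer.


The word 'disobey' = 'dis' (prefix) + 'obey' (root). The prefix is 'dis'.

dis


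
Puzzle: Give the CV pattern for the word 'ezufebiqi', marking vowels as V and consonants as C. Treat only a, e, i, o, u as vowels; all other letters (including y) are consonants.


Letter mapping: e = V, z = C, u = V, f = C, e = V, b = C, i = V, q = C, i = V.

VCVCVCVCV


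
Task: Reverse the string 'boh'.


Reverse 'boh' character by character: 'hob'.

hob


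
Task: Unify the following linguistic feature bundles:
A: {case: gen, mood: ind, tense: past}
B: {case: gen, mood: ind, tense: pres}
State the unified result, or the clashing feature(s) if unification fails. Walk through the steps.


Compare features:
case: A=gen vs B=gen -> unified: gen
mood: A=ind vs B=ind -> unified: ind
tense: A=past vs B=pres -> CLASH
Clash detected on feature 'tense' (past vs pres); unification fails.

CLASH on 'tense' (past vs pres)


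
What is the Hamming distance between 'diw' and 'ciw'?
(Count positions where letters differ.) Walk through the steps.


Alignment:
Position 1: 'd' vs 'c' = DIFFER
Position 2: 'i' vs 'i' = match
Position 3: 'w' vs 'w' = match
Total differences: 1

1


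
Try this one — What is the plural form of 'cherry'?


Apply rule: Change -y to -ies (consonant + y). 'cherry' becomes 'cherries'.

cherries


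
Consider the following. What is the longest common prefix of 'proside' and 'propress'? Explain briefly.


Compare from the start: 3 characters match: 'pro'. Mismatch at position 4: 's' vs 'p'.

pro


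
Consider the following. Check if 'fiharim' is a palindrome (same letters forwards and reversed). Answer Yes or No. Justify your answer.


Forward: 'fiharim'
Reversed: 'mirahif'
They differ.

No


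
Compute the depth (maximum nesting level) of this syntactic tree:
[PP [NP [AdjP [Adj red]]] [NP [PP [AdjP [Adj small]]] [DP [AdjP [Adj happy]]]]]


Count bracket nesting levels:
'[' at pos 0: depth = 1
'[' at pos 4: depth = 2
'[' at pos 8: depth = 3
'[' at pos 14: depth = 4
'[' at pos 26: depth = 2
'[' at pos 30: depth = 3
'[' at pos 34: depth = 4
'[' at pos 40: depth = 5
'[' at pos 54: depth = 3
'[' at pos 58: depth = 4
'[' at pos 64: depth = 5
Maximum depth reached: 5

5


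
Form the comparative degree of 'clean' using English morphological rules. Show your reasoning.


Apply comparative formation (add -er): 'clean' -> 'cleaner'.

cleaner


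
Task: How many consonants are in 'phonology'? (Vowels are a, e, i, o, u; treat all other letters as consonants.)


Consonants in 'phonology': p, h, n, l, g, y = 6 consonants.

6


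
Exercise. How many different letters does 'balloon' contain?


Unique letters in 'balloon': {a, b, l, n, o} = 5 distinct letters.

5


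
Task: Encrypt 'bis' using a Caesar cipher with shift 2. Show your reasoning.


Shift each letter by 2: b -> d, i -> k, s -> u. Result: 'dku'.

dku


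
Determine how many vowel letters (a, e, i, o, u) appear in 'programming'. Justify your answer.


Vowels in 'programming': o, a, i = 3 vowels.

3


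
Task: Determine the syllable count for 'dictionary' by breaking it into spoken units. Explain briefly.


Break 'dictionary' into syllables: dic-tion-ar-y -> dic | tion | ar | y = 4 syllables

4 syllables


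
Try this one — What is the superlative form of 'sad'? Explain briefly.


Apply superlative formation (double final consonant, add -est): 'sad' -> 'saddest'.

saddest


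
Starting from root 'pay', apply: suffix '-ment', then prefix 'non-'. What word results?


Step 1: Add suffix '-ment' to 'pay' = 'payment'
Step 2: Add prefix 'non-' to 'payment' = 'nonpayment'

nonpayment


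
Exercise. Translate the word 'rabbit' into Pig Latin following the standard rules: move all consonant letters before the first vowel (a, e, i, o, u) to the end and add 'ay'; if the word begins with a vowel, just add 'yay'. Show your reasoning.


'rabbit': move consonant cluster 'r' to end and add 'ay': 'abbitray'.

abbitray


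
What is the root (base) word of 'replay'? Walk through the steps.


Remove prefix 're' from 'replay' to get root 'play'.

play


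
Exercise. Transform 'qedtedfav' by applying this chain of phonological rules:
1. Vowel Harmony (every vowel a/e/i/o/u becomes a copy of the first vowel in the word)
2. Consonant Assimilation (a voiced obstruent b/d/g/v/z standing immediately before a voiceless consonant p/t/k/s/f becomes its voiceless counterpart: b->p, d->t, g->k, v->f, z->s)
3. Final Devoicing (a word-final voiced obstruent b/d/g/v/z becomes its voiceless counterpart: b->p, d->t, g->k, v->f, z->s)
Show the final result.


Starting form: 'qedtedfav'
Rule 1: Vowel Harmony: all vowels become 'e' (matching first vowel). 'qedtedfav' -> 'qedtedfev'
Rule 2: Consonant Assimilation: voiced obstruent before voiceless consonant becomes voiceless ('dt' -> 'tt', 'df' -> 'tf'). 'qedtedfev' -> 'qettetfev'
Rule 3: Final Devoicing: word-final voiced obstruent 'v' becomes voiceless 'f'. 'qettetfev' -> 'qettetfef'
Final form: 'qettetfef'

qettetfef


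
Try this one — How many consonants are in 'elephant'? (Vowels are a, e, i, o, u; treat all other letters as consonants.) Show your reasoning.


Consonants in 'elephant': l, p, h, n, t = 5 consonants.

5


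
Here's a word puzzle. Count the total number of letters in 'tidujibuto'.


Spell out 'tidujibuto' and number each letter: t(1), i(2), d(3), u(4), j(5), i(6), b(7), u(8), t(9), o(10). Total: 10 letters.

10


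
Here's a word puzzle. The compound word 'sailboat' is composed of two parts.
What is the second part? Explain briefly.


Split 'sailboat' into 'sail' + 'boat'. The second part is 'boat'.

boat


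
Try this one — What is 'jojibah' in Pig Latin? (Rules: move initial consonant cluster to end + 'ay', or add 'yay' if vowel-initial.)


'jojibah': move consonant cluster 'j' to end and add 'ay': 'ojibahjay'.

ojibahjay


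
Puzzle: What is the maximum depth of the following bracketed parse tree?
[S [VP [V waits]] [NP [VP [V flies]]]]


Count bracket nesting levels:
'[' at pos 0: depth = 1
'[' at pos 3: depth = 2
'[' at pos 7: depth = 3
'[' at pos 18: depth = 2
'[' at pos 22: depth = 3
'[' at pos 26: depth = 4
Maximum depth reached: 4

4


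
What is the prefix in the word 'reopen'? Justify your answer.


The word 'reopen' = 're' (prefix) + 'open' (root). The prefix is 're'.

re


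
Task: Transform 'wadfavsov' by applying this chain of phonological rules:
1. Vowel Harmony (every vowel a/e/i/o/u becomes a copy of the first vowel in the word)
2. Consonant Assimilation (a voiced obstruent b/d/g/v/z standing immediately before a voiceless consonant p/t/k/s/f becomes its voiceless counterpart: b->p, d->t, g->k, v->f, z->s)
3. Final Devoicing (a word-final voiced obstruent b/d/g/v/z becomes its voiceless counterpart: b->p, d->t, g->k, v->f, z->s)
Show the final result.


Starting form: 'wadfavsov'
Rule 1: Vowel Harmony: all vowels become 'a' (matching first vowel). 'wadfavsov' -> 'wadfavsav'
Rule 2: Consonant Assimilation: voiced obstruent before voiceless consonant becomes voiceless ('df' -> 'tf', 'vs' -> 'fs'). 'wadfavsav' -> 'watfafsav'
Rule 3: Final Devoicing: word-final voiced obstruent 'v' becomes voiceless 'f'. 'watfafsav' -> 'watfafsaf'
Final form: 'watfafsaf'

watfafsaf


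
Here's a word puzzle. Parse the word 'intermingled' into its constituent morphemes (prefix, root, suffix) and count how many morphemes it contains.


Step 1: Identify prefix: 'inter' (meaning: between)
Step 2: Identify root: 'mingle'
Step 3: Identify suffix(es): 'ed'
Decomposition: inter- (prefix: between) + mingle (root) + -ed (suffix: past)
Total morphemes: 3

3 morphemes (inter- (prefix: between) + mingle (root) + -ed (suffix: past))


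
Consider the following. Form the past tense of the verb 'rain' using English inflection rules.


Apply rule: Add -ed. 'rain' becomes 'rained'.

rained


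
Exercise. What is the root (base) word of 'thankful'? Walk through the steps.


Remove suffix '-ful' from 'thankful' to get root 'thank'.

thank


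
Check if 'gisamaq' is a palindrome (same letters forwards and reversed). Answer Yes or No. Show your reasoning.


Forward: 'gisamaq'
Reversed: 'qamasig'
They differ.

No


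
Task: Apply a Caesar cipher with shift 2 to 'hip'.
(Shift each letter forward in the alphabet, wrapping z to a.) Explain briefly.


Shift each letter by 2: h -> j, i -> k, p -> r. Result: 'jkr'.

jkr


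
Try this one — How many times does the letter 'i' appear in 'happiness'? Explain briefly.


Letter 'i' in 'happiness': found at position(s) 5 = 1 occurrence(s).

1


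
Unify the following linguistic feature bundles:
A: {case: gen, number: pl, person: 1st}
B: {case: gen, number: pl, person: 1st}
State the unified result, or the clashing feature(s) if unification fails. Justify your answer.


Compare features:
case: A=gen vs B=gen -> unified: gen
number: A=pl vs B=pl -> unified: pl
person: A=1st vs B=1st -> unified: 1st
No clashes found.

Unified: {case: gen, number: pl, person: 1st}


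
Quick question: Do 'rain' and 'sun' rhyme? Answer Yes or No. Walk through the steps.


Rime (stressed vowel + following sounds) of 'rain': -ain = /eɪn/
Rime of 'sun': -un = /ʌn/
/eɪn/ and /ʌn/ are different ending sounds, so the words do not rhyme.

No


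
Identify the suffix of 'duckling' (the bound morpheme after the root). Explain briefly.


The word 'duckling' = 'duck' (root) + '-ling' (suffix). The suffix is '-ling'.

ling


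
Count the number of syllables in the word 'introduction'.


Break 'introduction' into syllables: in-tro-duc-tion -> in | tro | duc | tion = 4 syllables

4 syllables


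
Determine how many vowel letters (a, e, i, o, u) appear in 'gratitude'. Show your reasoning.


Vowels in 'gratitude': a, i, u, e = 4 vowels.

4


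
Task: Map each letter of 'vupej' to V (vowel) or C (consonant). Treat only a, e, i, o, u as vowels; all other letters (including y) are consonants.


Letter mapping: v = C, u = V, p = C, e = V, j = C.

CVCVC


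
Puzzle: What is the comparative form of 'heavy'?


Apply comparative formation (consonant + y: change y to i, add -er): 'heavy' -> 'heavier'.

heavier


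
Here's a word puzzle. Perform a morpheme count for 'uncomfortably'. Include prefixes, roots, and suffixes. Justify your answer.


Decomposition: un- (prefix) + comfort (root) + -able (suffix) + -ly (suffix) = 4 morpheme(s)

4 morphemes


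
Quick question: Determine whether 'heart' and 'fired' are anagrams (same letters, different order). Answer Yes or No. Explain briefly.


Sorted letters of 'heart': 'aehrt'
Sorted letters of 'fired': 'defir'
They do not match.

No


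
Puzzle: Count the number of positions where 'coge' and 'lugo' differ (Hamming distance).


Alignment:
Position 1: 'c' vs 'l' = DIFFER
Position 2: 'o' vs 'u' = DIFFER
Position 3: 'g' vs 'g' = match
Position 4: 'e' vs 'o' = DIFFER
Total differences: 3

3


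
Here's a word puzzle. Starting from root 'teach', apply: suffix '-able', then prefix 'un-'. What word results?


Step 1: Add suffix '-able' to 'teach' = 'teachable'
Step 2: Add prefix 'un-' to 'teachable' = 'unteachable'

unteachable


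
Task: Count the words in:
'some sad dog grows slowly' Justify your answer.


Split into words: some | sad | dog | grows | slowly = 5 words.

5


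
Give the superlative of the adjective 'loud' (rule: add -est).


Apply superlative formation (add -est): 'loud' -> 'loudest'.

loudest


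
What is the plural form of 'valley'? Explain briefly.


Apply rule: Add -s. 'valley' becomes 'valleys'.

valleys


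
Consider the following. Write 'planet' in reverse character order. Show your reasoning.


Reverse 'planet' character by character: 'tenalp'.

tenalp


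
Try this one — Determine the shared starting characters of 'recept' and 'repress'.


Compare from the start: 2 characters match: 're'. Mismatch at position 3: 'c' vs 'p'.

re


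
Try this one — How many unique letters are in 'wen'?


Unique letters in 'wen': {e, n, w} = 3 distinct letters.

3


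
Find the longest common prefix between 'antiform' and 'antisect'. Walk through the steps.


Compare from the start: 4 characters match: 'anti'. Mismatch at position 5: 'f' vs 's'.

anti


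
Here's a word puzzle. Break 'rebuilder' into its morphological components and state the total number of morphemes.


Step 1: Identify prefix: 're' (meaning: again)
Step 2: Identify root: 'build'
Step 3: Identify suffix(es): 'er'
Decomposition: re- (prefix: again) + build (root) + -er (suffix: one who)
Total morphemes: 3

3 morphemes (re- (prefix: again) + build (root) + -er (suffix: one who))


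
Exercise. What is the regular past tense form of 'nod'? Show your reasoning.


Apply rule: Double final consonant and add -ed. 'nod' becomes 'nodded'.

nodded


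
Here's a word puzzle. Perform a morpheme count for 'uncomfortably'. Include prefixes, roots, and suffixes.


Decomposition: un- (prefix) + comfort (root) + -able (suffix) + -ly (suffix) = 4 morpheme(s)

4 morphemes


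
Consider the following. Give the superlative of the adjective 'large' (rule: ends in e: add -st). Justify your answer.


Apply superlative formation (ends in e: add -st): 'large' -> 'largest'.

largest


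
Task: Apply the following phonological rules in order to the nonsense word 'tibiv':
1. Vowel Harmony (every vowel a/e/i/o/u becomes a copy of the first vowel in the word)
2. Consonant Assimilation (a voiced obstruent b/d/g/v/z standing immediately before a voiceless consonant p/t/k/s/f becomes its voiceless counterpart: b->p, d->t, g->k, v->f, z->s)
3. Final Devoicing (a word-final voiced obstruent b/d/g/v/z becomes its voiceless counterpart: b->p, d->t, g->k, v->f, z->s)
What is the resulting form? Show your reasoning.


Starting form: 'tibiv'
Rule 1: Vowel Harmony: all vowels already match. No change.
Rule 2: Consonant Assimilation: no voiced obstruent (b/d/g/v/z) stands immediately before a voiceless consonant (p/t/k/s/f). No change.
Rule 3: Final Devoicing: word-final voiced obstruent 'v' becomes voiceless 'f'. 'tibiv' -> 'tibif'
Final form: 'tibif'

tibif


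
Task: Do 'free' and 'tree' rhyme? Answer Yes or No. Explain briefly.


Rime (stressed vowel + following sounds) of 'free': -ee = /iː/
Rime of 'tree': -ee = /iː/
/iː/ and /iː/ are the same ending sound, so the words rhyme.

Yes


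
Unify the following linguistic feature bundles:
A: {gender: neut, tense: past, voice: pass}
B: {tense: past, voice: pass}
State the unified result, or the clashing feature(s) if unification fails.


Compare features:
gender: A=neut vs B=_ -> unified: neut
tense: A=past vs B=past -> unified: past
voice: A=pass vs B=pass -> unified: pass
No clashes found.

Unified: {gender: neut, tense: past, voice: pass}


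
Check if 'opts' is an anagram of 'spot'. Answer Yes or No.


Sorted letters of 'opts': 'opst'
Sorted letters of 'spot': 'opst'
They match.

Yes


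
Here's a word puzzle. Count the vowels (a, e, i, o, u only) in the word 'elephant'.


Vowels in 'elephant': e, e, a = 3 vowels.

3


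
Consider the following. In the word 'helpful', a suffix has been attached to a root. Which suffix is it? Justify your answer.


The word 'helpful' = 'help' (root) + '-ful' (suffix). The suffix is '-ful'.

ful


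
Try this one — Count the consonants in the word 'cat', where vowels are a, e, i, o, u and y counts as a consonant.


Consonants in 'cat': c, t = 2 consonants.

2


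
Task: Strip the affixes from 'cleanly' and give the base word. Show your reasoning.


Remove suffix '-ly' from 'cleanly' to get root 'clean'.

clean


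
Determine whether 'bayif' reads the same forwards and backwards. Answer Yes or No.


Forward: 'bayif'
Reversed: 'fiyab'
They differ.

No


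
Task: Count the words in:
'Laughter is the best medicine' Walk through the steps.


Split into words: Laughter | is | the | best | medicine = 5 words.

5


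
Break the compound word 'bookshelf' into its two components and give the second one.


Split 'bookshelf' into 'book' + 'shelf'. The second part is 'shelf'.

shelf


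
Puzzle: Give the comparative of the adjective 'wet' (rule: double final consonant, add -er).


Apply comparative formation (double final consonant, add -er): 'wet' -> 'wetter'.

wetter


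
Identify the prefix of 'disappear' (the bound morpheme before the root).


The word 'disappear' = 'dis' (prefix) + 'appear' (root). The prefix is 'dis'.

dis


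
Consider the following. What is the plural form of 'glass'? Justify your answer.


Apply rule: Add -es (sibilant/fricative ending). 'glass' becomes 'glasses'.

glasses


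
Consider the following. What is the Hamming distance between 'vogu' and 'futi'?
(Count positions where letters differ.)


Alignment:
Position 1: 'v' vs 'f' = DIFFER
Position 2: 'o' vs 'u' = DIFFER
Position 3: 'g' vs 't' = DIFFER
Position 4: 'u' vs 'i' = DIFFER
Total differences: 4

4


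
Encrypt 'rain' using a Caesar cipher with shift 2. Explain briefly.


Shift each letter by 2: r -> t, a -> c, i -> k, n -> p. Result: 'tckp'.

tckp


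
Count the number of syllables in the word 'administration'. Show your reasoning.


Break 'administration' into syllables: ad-min-is-tra-tion -> ad | min | is | tra | tion = 5 syllables

5 syllables


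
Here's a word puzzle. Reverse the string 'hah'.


Reverse 'hah' character by character: 'hah'.

hah


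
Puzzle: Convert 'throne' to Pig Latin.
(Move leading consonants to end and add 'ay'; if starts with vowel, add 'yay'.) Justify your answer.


'throne': move consonant cluster 'thr' to end and add 'ay': 'onethray'.

onethray


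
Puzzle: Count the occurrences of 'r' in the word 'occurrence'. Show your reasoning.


Letter 'r' in 'occurrence': found at position(s) 5, 6 = 2 occurrence(s).

2


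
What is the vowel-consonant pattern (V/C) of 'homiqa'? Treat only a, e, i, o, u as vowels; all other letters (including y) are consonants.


Letter mapping: h = C, o = V, m = C, i = V, q = C, a = V.

CVCVCV


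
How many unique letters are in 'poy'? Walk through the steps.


Unique letters in 'poy': {o, p, y} = 3 distinct letters.

3


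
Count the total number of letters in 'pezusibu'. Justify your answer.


Spell out 'pezusibu' and number each letter: p(1), e(2), z(3), u(4), s(5), i(6), b(7), u(8). Total: 8 letters.

8


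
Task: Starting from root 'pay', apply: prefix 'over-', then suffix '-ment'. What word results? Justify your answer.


Step 1: Add prefix 'over-' to 'pay' = 'overpay'
Step 2: Add suffix '-ment' to 'overpay' = 'overpayment'

overpayment


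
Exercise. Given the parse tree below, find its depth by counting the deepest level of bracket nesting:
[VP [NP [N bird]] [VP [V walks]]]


Count bracket nesting levels:
'[' at pos 0: depth = 1
'[' at pos 4: depth = 2
'[' at pos 8: depth = 3
'[' at pos 18: depth = 2
'[' at pos 22: depth = 3
Maximum depth reached: 3

3


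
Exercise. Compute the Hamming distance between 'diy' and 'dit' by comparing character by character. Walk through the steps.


Alignment:
Position 1: 'd' vs 'd' = match
Position 2: 'i' vs 'i' = match
Position 3: 'y' vs 't' = DIFFER
Total differences: 1

1


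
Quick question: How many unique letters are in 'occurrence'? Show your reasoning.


Unique letters in 'occurrence': {c, e, n, o, r, u} = 6 distinct letters.

6


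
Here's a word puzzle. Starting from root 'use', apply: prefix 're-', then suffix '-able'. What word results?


Step 1: Add prefix 're-' to 'use' = 'reuse'
Step 2: Add suffix '-able' to 'reuse' = 'reusable'

reusable


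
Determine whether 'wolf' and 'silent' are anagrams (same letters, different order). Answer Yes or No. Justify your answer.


Sorted letters of 'wolf': 'flow'
Sorted letters of 'silent': 'eilnst'
They do not match.

No


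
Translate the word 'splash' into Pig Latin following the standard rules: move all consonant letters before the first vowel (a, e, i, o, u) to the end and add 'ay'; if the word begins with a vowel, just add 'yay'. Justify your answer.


'splash': move consonant cluster 'spl' to end and add 'ay': 'ashsplay'.

ashsplay


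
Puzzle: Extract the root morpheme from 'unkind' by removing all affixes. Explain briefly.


Remove prefix 'un' from 'unkind' to get root 'kind'.

kind


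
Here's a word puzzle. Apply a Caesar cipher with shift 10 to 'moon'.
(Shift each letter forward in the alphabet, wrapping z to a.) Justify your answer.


Shift each letter by 10: m -> w, o -> y, o -> y, n -> x. Result: 'wyyx'.

wyyx


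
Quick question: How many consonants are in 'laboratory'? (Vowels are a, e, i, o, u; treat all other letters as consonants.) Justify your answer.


Consonants in 'laboratory': l, b, r, t, r, y = 6 consonants.

6


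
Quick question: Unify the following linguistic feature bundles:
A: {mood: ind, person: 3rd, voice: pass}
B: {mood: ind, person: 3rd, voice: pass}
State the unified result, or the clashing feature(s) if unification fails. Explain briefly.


Compare features:
mood: A=ind vs B=ind -> unified: ind
person: A=3rd vs B=3rd -> unified: 3rd
voice: A=pass vs B=pass -> unified: pass
No clashes found.

Unified: {mood: ind, person: 3rd, voice: pass}


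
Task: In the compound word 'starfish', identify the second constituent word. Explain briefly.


Split 'starfish' into 'star' + 'fish'. The second part is 'fish'.

fish


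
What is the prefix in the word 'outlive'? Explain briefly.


The word 'outlive' = 'out' (prefix) + 'live' (root). The prefix is 'out'.

out


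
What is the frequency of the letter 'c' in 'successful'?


Letter 'c' in 'successful': found at position(s) 3, 4 = 2 occurrence(s).

2


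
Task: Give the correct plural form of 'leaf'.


Apply rule: Change -f to -ves. 'leaf' becomes 'leaves'.

leaves


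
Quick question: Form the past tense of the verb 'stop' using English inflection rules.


Apply rule: Double final consonant and add -ed. 'stop' becomes 'stopped'.

stopped


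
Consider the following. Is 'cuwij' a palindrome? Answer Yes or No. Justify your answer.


Forward: 'cuwij'
Reversed: 'jiwuc'
They differ.

No


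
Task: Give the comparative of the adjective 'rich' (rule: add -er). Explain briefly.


Apply comparative formation (add -er): 'rich' -> 'richer'.

richer


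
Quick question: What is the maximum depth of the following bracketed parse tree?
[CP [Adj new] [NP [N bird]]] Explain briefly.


Count bracket nesting levels:
'[' at pos 0: depth = 1
'[' at pos 4: depth = 2
'[' at pos 14: depth = 2
'[' at pos 18: depth = 3
Maximum depth reached: 3

3


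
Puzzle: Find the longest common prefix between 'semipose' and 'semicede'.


Compare from the start: 4 characters match: 'semi'. Mismatch at position 5: 'p' vs 'c'.

semi


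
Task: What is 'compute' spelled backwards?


Reverse 'compute' character by character: 'etupmoc'.

etupmoc


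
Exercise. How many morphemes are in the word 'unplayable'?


Decomposition: un- (prefix) + play (root) + -able (suffix) = 3 morpheme(s)

3 morphemes


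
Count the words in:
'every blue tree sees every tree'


Split into words: every | blue | tree | sees | every | tree = 6 words.

6


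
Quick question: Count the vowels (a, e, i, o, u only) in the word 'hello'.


Vowels in 'hello': e, o = 2 vowels.

2


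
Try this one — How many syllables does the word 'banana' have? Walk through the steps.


Break 'banana' into syllables: ba-na-na -> ba | na | na = 3 syllables

3 syllables


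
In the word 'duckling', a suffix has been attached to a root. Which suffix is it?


The word 'duckling' = 'duck' (root) + '-ling' (suffix). The suffix is '-ling'.

ling


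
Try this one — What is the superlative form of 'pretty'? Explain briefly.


Apply superlative formation (consonant + y: change y to i, add -est): 'pretty' -> 'prettiest'.

prettiest


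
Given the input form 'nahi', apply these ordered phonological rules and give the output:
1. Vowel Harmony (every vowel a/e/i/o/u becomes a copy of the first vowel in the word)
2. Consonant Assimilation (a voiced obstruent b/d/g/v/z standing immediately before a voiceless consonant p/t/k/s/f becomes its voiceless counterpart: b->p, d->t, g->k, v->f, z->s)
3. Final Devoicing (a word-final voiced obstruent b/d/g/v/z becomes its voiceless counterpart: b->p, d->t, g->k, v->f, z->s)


Starting form: 'nahi'
Rule 1: Vowel Harmony: all vowels become 'a' (matching first vowel). 'nahi' -> 'naha'
Rule 2: Consonant Assimilation: no voiced obstruent (b/d/g/v/z) stands immediately before a voiceless consonant (p/t/k/s/f). No change.
Rule 3: Final Devoicing: the word ends in the vowel 'a', not a consonant. No change.
Final form: 'naha'

naha


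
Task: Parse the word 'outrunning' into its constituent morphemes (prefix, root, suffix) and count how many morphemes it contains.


Step 1: Identify prefix: 'out' (meaning: surpass)
Step 2: Identify root: 'run'
Step 3: Identify suffix(es): 'ing'
Decomposition: out- (prefix: surpass) + run (root) + -ing (suffix: ongoing action)
Total morphemes: 3

3 morphemes (out- (prefix: surpass) + run (root) + -ing (suffix: ongoing action))


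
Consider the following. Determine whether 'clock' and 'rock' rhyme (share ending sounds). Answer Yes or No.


Rime (stressed vowel + following sounds) of 'clock': -ock = /ɒk/
Rime of 'rock': -ock = /ɒk/
/ɒk/ and /ɒk/ are the same ending sound, so the words rhyme.

Yes


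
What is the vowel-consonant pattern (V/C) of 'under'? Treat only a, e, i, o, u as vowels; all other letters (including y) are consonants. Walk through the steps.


Letter mapping: u = V, n = C, d = C, e = V, r = C.

VCCVC


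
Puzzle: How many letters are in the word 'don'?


Spell out 'don' and number each letter: d(1), o(2), n(3). Total: 3 letters.

3


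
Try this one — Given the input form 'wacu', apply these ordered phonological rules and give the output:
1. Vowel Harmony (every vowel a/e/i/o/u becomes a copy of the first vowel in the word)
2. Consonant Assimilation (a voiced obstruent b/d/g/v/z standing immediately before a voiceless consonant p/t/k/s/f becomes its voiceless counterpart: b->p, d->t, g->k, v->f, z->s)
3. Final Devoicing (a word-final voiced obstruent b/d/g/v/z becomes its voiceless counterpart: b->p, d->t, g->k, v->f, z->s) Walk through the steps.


Starting form: 'wacu'
Rule 1: Vowel Harmony: all vowels become 'a' (matching first vowel). 'wacu' -> 'waca'
Rule 2: Consonant Assimilation: no voiced obstruent (b/d/g/v/z) stands immediately before a voiceless consonant (p/t/k/s/f). No change.
Rule 3: Final Devoicing: the word ends in the vowel 'a', not a consonant. No change.
Final form: 'waca'

waca


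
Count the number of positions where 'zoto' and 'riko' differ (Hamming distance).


Alignment:
Position 1: 'z' vs 'r' = DIFFER
Position 2: 'o' vs 'i' = DIFFER
Position 3: 't' vs 'k' = DIFFER
Position 4: 'o' vs 'o' = match
Total differences: 3

3


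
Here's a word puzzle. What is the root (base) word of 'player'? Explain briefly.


Remove suffix '-er' from 'player' to get root 'play'.

play


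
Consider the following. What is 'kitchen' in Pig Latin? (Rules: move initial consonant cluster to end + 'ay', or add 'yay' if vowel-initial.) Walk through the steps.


'kitchen': move consonant cluster 'k' to end and add 'ay': 'itchenkay'.

itchenkay


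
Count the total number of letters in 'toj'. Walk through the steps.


Spell out 'toj' and number each letter: t(1), o(2), j(3). Total: 3 letters.

3


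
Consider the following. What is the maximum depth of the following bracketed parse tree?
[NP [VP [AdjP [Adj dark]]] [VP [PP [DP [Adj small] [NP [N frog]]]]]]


Count bracket nesting levels:
'[' at pos 0: depth = 1
'[' at pos 4: depth = 2
'[' at pos 8: depth = 3
'[' at pos 14: depth = 4
'[' at pos 27: depth = 2
'[' at pos 31: depth = 3
'[' at pos 35: depth = 4
'[' at pos 39: depth = 5
'[' at pos 51: depth = 5
'[' at pos 55: depth = 6
Maximum depth reached: 6

6
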